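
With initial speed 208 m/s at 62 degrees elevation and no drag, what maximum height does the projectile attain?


H = (v0*sin(theta))^2 / (2g) = (208*sin(62°))^2 / (2*9.81) = 1719 m

1719 m


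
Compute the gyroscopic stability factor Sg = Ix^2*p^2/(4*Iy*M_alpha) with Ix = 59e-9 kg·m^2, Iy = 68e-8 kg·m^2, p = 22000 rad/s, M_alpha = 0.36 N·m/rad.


Sg = Ix^2 * p^2 / (4 * Iy * M_alpha) = (59e-9)^2 * 22000^2 / (4 * 68e-8 * 0.36) = 1.721

1.721


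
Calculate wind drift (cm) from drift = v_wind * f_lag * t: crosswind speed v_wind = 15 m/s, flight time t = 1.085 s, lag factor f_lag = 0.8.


drift = v_wind * lag * t = 15 * 0.8 * 1.085 = 13.02 m ≈ 1302 cm

1302 cm


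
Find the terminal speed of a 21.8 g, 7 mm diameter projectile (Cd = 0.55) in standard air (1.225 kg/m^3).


A = pi*(d/2)^2 = pi*(7/2000)^2 = 3.84845e-05 m^2
vt = sqrt(2mg/(Cd*rho*A)) = sqrt(2*0.0218*9.81/(0.55 * 1.225 * 3.84845e-05)) = 128.4 m/s

128.4 m/s


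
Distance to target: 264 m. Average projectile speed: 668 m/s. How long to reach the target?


t = d/v = 264/668 = 0.3952 s

0.3952 s


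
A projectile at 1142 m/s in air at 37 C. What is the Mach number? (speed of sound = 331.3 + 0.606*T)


a = 331.3 + 0.606*(37) = 353.722 m/s
M = v/a = 1142/353.722 = 3.229

3.229


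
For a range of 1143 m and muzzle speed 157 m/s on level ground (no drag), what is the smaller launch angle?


sin(2*theta) = R*g/v0^2 = 1143*9.81/157^2 = 0.4549, theta = arcsin(0.4549)/2 = 13.53°

13.53 degrees


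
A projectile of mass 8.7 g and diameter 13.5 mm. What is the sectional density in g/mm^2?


SD = m/d^2 = 8.7/13.5^2 = 0.04774 g/mm^2

0.04774 g/mm^2


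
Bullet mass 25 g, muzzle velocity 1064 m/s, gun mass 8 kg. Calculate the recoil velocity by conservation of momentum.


v_recoil = m_p * v_p / m_gun = 0.025 * 1064 / 8 = 3.325 m/s

3.325 m/s


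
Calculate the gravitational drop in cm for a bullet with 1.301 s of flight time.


drop = 0.5*g*t^2 = 0.5*9.81*1.301^2 = 8.30221 m ≈ 830.2 cm

830.2 cm


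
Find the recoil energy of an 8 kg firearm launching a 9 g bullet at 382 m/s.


v_r = m_p*v_p/m_gun = 0.009*382/8 = 0.42975 m/s, E_r = 0.5*m_gun*v_r^2 = 0.5*8*0.42975^2 = 0.7387 J

0.7387 J


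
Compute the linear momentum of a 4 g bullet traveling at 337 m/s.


p = m*v = 0.004*337 = 1.348 kg·m/s

1.348 kg·m/s


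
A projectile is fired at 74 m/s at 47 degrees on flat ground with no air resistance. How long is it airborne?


T = 2*v0*sin(theta)/g = 2*74*sin(47°)/9.81 = 11.03 s

11.03 s


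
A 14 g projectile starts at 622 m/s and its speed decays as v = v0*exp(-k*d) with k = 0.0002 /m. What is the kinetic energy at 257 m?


v = v0*exp(-k*d) = 622*exp(-0.0002*257) = 590.837 m/s
E = 0.5*m*v^2 = 0.5*0.014*590.837^2 = 2444 J

2444 J


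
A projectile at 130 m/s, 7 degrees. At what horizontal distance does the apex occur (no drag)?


R = v0^2*sin(2*theta)/g = 130^2*sin(2*7°)/9.81 = 416.767 m
apex_dist = R/2 = 416.767/2 = 208.4 m

208.4 m


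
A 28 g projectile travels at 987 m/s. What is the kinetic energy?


E = 0.5*m*v^2 = 0.5*0.028*987^2 = 13638 J

13638 J


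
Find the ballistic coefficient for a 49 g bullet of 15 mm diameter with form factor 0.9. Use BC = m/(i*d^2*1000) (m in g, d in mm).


BC = m/(i*d^2*1000) = 49/(0.9 * 15^2 * 1000) = 0.000242

0.000242


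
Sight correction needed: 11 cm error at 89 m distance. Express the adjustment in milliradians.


1 mrad subtends 1 cm per 10 m of range, so adj = error_cm / (dist_m / 10) = 11 / (89/10) = 1.236 mrad

1.236 mrad


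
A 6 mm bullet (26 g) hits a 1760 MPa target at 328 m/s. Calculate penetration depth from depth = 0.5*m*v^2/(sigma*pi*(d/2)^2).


A = pi*(d/2)^2 = pi*(6/2)^2 = 28.2743 mm^2
E = 0.5*m*v^2 = 0.5*0.026*328^2 = 1398.59 J
depth = E/(sigma*A) = 1398.59 J / (1760 MPa * 28.2743 mm^2) = 1398.59/(1760 * 28.2743) m = 0.0281052 m ≈ 28.11 mm

28.11 mm


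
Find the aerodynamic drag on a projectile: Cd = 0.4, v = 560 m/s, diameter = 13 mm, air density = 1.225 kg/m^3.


A = pi*(d/2)^2 = pi*(13/2000)^2 = 1.32732e-04 m^2
Fd = 0.5*Cd*rho*A*v^2 = 0.5*0.4*1.225*1.32732e-04*560^2 = 10.2 N

10.2 N


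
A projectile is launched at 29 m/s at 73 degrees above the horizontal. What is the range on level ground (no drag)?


R = v0^2 * sin(2*theta) / g = 29^2 * sin(2*73°) / 9.81 = 47.94 m

47.94 m


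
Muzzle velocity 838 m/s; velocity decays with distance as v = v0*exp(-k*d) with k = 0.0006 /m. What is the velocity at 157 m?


v = v0*exp(-k*d) = 838*exp(-0.0006*157) = 762.7 m/s

762.7 m/s


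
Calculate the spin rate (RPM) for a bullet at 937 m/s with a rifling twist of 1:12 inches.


twist_m = 12*0.0254 = 0.3048 m
spin = v/twist = 937/0.3048 = 3074.147 rev/s
RPM = spin*60 = 3074.147*60 ≈ 184449 RPM

184449 RPM


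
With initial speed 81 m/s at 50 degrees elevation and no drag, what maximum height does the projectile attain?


H = (v0*sin(theta))^2 / (2g) = (81*sin(50°))^2 / (2*9.81) = 196.2 m

196.2 m


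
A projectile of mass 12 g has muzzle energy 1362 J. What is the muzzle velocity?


v = sqrt(2*E/m) = sqrt(2*1362/0.012) = 476.4 m/s

476.4 m/s


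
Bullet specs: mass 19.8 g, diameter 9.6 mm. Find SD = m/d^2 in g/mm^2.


SD = m/d^2 = 19.8/9.6^2 = 0.2148 g/mm^2

0.2148 g/mm^2


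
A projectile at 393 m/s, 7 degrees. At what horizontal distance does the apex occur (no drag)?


R = v0^2*sin(2*theta)/g = 393^2*sin(2*7°)/9.81 = 3808.83 m
apex_dist = R/2 = 3808.83/2 = 1904 m

1904 m


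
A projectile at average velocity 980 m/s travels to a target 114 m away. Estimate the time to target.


t = d/v = 114/980 = 0.1163 s

0.1163 s


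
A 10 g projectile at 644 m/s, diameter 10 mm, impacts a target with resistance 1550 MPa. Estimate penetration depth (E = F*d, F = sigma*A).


A = pi*(d/2)^2 = pi*(10/2)^2 = 78.5398 mm^2
E = 0.5*m*v^2 = 0.5*0.01*644^2 = 2073.68 J
depth = E/(sigma*A) = 2073.68 J / (1550 MPa * 78.5398 mm^2) = 2073.68/(1550 * 78.5398) m = 0.0170341 m ≈ 17.03 mm

17.03 mm


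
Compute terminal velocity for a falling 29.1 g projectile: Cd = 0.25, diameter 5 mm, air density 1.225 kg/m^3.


A = pi*(d/2)^2 = pi*(5/2000)^2 = 1.96350e-05 m^2
vt = sqrt(2mg/(Cd*rho*A)) = sqrt(2*0.0291*9.81/(0.25 * 1.225 * 1.96350e-05)) = 308.1 m/s

308.1 m/s


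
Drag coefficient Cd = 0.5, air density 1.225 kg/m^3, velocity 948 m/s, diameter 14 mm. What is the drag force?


A = pi*(d/2)^2 = pi*(14/2000)^2 = 1.53938e-04 m^2
Fd = 0.5*Cd*rho*A*v^2 = 0.5*0.5*1.225*1.53938e-04*948^2 = 42.37 N

42.37 N


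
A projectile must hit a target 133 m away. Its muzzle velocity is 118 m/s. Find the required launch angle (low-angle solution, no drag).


sin(2*theta) = R*g/v0^2 = 133*9.81/118^2 = 0.0937037, theta = arcsin(0.0937037)/2 = 2.688°

2.688 degrees


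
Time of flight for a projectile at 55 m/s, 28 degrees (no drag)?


T = 2*v0*sin(theta)/g = 2*55*sin(28°)/9.81 = 5.264 s

5.264 s


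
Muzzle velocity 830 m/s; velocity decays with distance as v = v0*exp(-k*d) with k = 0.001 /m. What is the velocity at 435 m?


v = v0*exp(-k*d) = 830*exp(-0.001*435) = 537.2 m/s

537.2 m/s


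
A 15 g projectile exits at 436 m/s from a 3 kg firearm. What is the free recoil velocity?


v_recoil = m_p * v_p / m_gun = 0.015 * 436 / 3 = 2.18 m/s

2.18 m/s


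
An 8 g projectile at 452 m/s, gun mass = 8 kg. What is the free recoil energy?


v_r = m_p*v_p/m_gun = 0.008*452/8 = 0.452 m/s, E_r = 0.5*m_gun*v_r^2 = 0.5*8*0.452^2 = 0.8172 J

0.8172 J


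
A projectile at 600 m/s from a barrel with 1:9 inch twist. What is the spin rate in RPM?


twist_m = 9*0.0254 = 0.2286 m
spin = v/twist = 600/0.2286 = 2624.672 rev/s
RPM = spin*60 = 2624.672*60 ≈ 157480 RPM

157480 RPM


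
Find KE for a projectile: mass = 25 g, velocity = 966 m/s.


E = 0.5*m*v^2 = 0.5*0.025*966^2 = 11664 J

11664 J


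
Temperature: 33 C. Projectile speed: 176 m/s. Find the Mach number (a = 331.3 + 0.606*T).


a = 331.3 + 0.606*(33) = 351.298 m/s
M = v/a = 176/351.298 = 0.501

0.501


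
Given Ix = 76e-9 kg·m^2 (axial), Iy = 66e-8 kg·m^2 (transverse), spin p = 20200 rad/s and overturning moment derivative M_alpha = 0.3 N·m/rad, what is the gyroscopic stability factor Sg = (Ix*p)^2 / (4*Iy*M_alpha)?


Sg = Ix^2 * p^2 / (4 * Iy * M_alpha) = (76e-9)^2 * 20200^2 / (4 * 66e-8 * 0.3) = 2.976

2.976


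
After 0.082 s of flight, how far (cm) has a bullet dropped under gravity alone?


drop = 0.5*g*t^2 = 0.5*9.81*0.082^2 = 0.0329812 m ≈ 3.298 cm

3.298 cm


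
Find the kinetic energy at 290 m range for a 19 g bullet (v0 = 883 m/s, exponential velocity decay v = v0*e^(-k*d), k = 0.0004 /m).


v = v0*exp(-k*d) = 883*exp(-0.0004*290) = 786.29 m/s
E = 0.5*m*v^2 = 0.5*0.019*786.29^2 = 5873 J

5873 J


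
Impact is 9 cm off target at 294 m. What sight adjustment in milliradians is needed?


1 mrad subtends 1 cm per 10 m of range, so adj = error_cm / (dist_m / 10) = 9 / (294/10) = 0.3061 mrad

0.3061 mrad


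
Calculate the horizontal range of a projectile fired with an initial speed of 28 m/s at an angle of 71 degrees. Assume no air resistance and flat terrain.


R = v0^2 * sin(2*theta) / g = 28^2 * sin(2*71°) / 9.81 = 49.2 m

49.2 m


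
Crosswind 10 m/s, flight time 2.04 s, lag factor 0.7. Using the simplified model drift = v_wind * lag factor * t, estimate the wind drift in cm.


drift = v_wind * lag * t = 10 * 0.7 * 2.04 = 14.28 m ≈ 1428 cm

1428 cm


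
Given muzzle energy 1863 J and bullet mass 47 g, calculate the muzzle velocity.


v = sqrt(2*E/m) = sqrt(2*1863/0.047) = 281.6 m/s

281.6 m/s


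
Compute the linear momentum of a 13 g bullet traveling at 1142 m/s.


p = m*v = 0.013*1142 = 14.85 kg·m/s

14.85 kg·m/s


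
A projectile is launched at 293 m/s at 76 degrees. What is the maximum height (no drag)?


H = (v0*sin(theta))^2 / (2g) = (293*sin(76°))^2 / (2*9.81) = 4119 m

4119 m


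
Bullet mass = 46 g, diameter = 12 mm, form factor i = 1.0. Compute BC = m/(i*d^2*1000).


BC = m/(i*d^2*1000) = 46/(1.0 * 12^2 * 1000) = 0.0003194

0.0003194


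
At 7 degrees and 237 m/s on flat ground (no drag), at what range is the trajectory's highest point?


R = v0^2*sin(2*theta)/g = 237^2*sin(2*7°)/9.81 = 1385.17 m
apex_dist = R/2 = 1385.17/2 = 692.6 m

692.6 m


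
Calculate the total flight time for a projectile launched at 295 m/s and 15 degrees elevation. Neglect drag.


T = 2*v0*sin(theta)/g = 2*295*sin(15°)/9.81 = 15.57 s

15.57 s


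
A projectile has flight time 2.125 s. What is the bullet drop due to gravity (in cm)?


drop = 0.5*g*t^2 = 0.5*9.81*2.125^2 = 22.1491 m ≈ 2215 cm

2215 cm


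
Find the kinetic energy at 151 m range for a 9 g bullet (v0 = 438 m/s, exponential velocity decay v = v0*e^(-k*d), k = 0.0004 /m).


v = v0*exp(-k*d) = 438*exp(-0.0004*151) = 412.328 m/s
E = 0.5*m*v^2 = 0.5*0.009*412.328^2 = 765.1 J

765.1 J


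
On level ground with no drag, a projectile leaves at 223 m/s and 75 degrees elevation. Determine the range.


R = v0^2 * sin(2*theta) / g = 223^2 * sin(2*75°) / 9.81 = 2535 m

2535 m


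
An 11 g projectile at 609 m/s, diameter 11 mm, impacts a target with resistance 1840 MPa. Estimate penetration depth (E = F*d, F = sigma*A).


A = pi*(d/2)^2 = pi*(11/2)^2 = 95.0332 mm^2
E = 0.5*m*v^2 = 0.5*0.011*609^2 = 2039.85 J
depth = E/(sigma*A) = 2039.85 J / (1840 MPa * 95.0332 mm^2) = 2039.85/(1840 * 95.0332) m = 0.0116655 m ≈ 11.67 mm

11.67 mm


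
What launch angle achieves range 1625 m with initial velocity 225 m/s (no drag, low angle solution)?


sin(2*theta) = R*g/v0^2 = 1625*9.81/225^2 = 0.314889, theta = arcsin(0.314889)/2 = 9.177°

9.177 degrees


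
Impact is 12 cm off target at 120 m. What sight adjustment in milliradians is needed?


1 mrad subtends 1 cm per 10 m of range, so adj = error_cm / (dist_m / 10) = 12 / (120/10) = 1 mrad

1 mrad


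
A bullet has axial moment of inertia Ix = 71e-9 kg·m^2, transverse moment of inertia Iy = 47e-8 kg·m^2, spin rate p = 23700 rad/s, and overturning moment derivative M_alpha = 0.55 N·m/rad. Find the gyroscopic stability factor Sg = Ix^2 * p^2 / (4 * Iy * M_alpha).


Sg = Ix^2 * p^2 / (4 * Iy * M_alpha) = (71e-9)^2 * 23700^2 / (4 * 47e-8 * 0.55) = 2.738

2.738


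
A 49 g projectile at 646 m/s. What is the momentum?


p = m*v = 0.049*646 = 31.65 kg·m/s

31.65 kg·m/s


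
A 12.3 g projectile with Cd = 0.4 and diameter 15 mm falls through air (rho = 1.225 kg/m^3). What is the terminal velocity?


A = pi*(d/2)^2 = pi*(15/2000)^2 = 1.76715e-04 m^2
vt = sqrt(2mg/(Cd*rho*A)) = sqrt(2*0.0123*9.81/(0.4 * 1.225 * 1.76715e-04)) = 52.79 m/s

52.79 m/s


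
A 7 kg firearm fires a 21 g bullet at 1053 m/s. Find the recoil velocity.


v_recoil = m_p * v_p / m_gun = 0.021 * 1053 / 7 = 3.159 m/s

3.159 m/s


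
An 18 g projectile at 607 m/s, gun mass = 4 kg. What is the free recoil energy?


v_r = m_p*v_p/m_gun = 0.018*607/4 = 2.7315 m/s, E_r = 0.5*m_gun*v_r^2 = 0.5*4*2.7315^2 = 14.92 J

14.92 J


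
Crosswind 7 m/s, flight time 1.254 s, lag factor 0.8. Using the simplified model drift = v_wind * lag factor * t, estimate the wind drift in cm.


drift = v_wind * lag * t = 7 * 0.8 * 1.254 = 7.0224 m ≈ 702.2 cm

702.2 cm


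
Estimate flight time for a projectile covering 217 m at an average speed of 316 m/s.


t = d/v = 217/316 = 0.6867 s

0.6867 s


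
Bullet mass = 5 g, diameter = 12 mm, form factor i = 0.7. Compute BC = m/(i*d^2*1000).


BC = m/(i*d^2*1000) = 5/(0.7 * 12^2 * 1000) = 4.96e-05

4.96e-05


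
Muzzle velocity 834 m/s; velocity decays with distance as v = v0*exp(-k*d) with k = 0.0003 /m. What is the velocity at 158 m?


v = v0*exp(-k*d) = 834*exp(-0.0003*158) = 795.4 m/s

795.4 m/s


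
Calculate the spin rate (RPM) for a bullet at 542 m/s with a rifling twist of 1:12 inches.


twist_m = 12*0.0254 = 0.3048 m
spin = v/twist = 542/0.3048 = 1778.215 rev/s
RPM = spin*60 = 1778.215*60 ≈ 106693 RPM

106693 RPM


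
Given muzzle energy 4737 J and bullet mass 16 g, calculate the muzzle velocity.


v = sqrt(2*E/m) = sqrt(2*4737/0.016) = 769.5 m/s

769.5 m/s


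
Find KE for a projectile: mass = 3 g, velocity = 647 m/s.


E = 0.5*m*v^2 = 0.5*0.003*647^2 = 627.9 J

627.9 J


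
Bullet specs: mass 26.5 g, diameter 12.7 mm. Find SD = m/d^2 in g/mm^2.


SD = m/d^2 = 26.5/12.7^2 = 0.1643 g/mm^2

0.1643 g/mm^2


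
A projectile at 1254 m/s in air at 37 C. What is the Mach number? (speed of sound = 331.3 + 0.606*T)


a = 331.3 + 0.606*(37) = 353.722 m/s
M = v/a = 1254/353.722 = 3.545

3.545


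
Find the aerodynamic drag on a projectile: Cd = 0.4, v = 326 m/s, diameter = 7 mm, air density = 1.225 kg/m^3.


A = pi*(d/2)^2 = pi*(7/2000)^2 = 3.84845e-05 m^2
Fd = 0.5*Cd*rho*A*v^2 = 0.5*0.4*1.225*3.84845e-05*326^2 = 1.002 N

1.002 N


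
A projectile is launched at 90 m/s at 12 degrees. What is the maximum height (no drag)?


H = (v0*sin(theta))^2 / (2g) = (90*sin(12°))^2 / (2*9.81) = 17.85 m

17.85 m


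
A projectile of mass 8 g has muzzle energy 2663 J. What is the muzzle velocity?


v = sqrt(2*E/m) = sqrt(2*2663/0.008) = 815.9 m/s

815.9 m/s


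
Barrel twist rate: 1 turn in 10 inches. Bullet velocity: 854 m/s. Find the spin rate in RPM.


twist_m = 10*0.0254 = 0.254 m
spin = v/twist = 854/0.254 = 3362.205 rev/s
RPM = spin*60 = 3362.205*60 ≈ 201732 RPM

201732 RPM


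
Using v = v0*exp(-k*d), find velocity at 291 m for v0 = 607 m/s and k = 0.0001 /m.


v = v0*exp(-k*d) = 607*exp(-0.0001*291) = 589.6 m/s

589.6 m/s


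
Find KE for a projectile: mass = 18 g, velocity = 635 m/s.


E = 0.5*m*v^2 = 0.5*0.018*635^2 = 3629 J

3629 J


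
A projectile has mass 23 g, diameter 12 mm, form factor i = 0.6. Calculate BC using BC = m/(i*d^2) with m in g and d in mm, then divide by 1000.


BC = m/(i*d^2*1000) = 23/(0.6 * 12^2 * 1000) = 0.0002662

0.0002662


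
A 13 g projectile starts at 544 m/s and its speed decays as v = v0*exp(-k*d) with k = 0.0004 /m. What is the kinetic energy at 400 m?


v = v0*exp(-k*d) = 544*exp(-0.0004*400) = 463.566 m/s
E = 0.5*m*v^2 = 0.5*0.013*463.566^2 = 1397 J

1397 J


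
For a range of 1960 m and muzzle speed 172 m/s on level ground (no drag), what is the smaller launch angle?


sin(2*theta) = R*g/v0^2 = 1960*9.81/172^2 = 0.649932, theta = arcsin(0.649932)/2 = 20.27°

20.27 degrees


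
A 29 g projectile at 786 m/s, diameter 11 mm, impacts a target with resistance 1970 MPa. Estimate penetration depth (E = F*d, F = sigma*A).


A = pi*(d/2)^2 = pi*(11/2)^2 = 95.0332 mm^2
E = 0.5*m*v^2 = 0.5*0.029*786^2 = 8958.04 J
depth = E/(sigma*A) = 8958.04 J / (1970 MPa * 95.0332 mm^2) = 8958.04/(1970 * 95.0332) m = 0.0478489 m ≈ 47.85 mm

47.85 mm


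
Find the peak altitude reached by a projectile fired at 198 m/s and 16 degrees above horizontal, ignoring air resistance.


H = (v0*sin(theta))^2 / (2g) = (198*sin(16°))^2 / (2*9.81) = 151.8 m

151.8 m


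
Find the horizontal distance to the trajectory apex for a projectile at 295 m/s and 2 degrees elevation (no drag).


R = v0^2*sin(2*theta)/g = 295^2*sin(2*2°)/9.81 = 618.813 m
apex_dist = R/2 = 618.813/2 = 309.4 m

309.4 m


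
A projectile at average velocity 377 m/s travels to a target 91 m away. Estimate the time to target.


t = d/v = 91/377 = 0.2414 s

0.2414 s


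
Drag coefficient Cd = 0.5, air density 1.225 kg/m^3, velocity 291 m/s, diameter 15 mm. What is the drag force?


A = pi*(d/2)^2 = pi*(15/2000)^2 = 1.76715e-04 m^2
Fd = 0.5*Cd*rho*A*v^2 = 0.5*0.5*1.225*1.76715e-04*291^2 = 4.583 N

4.583 N


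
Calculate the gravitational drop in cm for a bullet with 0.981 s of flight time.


drop = 0.5*g*t^2 = 0.5*9.81*0.981^2 = 4.72038 m ≈ 472 cm

472 cm


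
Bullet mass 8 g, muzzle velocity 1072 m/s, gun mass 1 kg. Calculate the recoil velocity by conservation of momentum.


v_recoil = m_p * v_p / m_gun = 0.008 * 1072 / 1 = 8.576 m/s

8.576 m/s


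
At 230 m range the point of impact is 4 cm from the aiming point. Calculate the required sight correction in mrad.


1 mrad subtends 1 cm per 10 m of range, so adj = error_cm / (dist_m / 10) = 4 / (230/10) = 0.1739 mrad

0.1739 mrad


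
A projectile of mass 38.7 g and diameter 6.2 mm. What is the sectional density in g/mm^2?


SD = m/d^2 = 38.7/6.2^2 = 1.007 g/mm^2

1.007 g/mm^2


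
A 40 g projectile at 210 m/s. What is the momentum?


p = m*v = 0.04*210 = 8.4 kg·m/s

8.4 kg·m/s


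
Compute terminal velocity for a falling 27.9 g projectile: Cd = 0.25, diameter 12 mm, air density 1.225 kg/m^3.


A = pi*(d/2)^2 = pi*(12/2000)^2 = 1.13097e-04 m^2
vt = sqrt(2mg/(Cd*rho*A)) = sqrt(2*0.0279*9.81/(0.25 * 1.225 * 1.13097e-04)) = 125.7 m/s

125.7 m/s


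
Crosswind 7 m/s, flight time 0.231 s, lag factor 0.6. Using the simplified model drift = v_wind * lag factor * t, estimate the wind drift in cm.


drift = v_wind * lag * t = 7 * 0.6 * 0.231 = 0.9702 m ≈ 97.02 cm

97.02 cm


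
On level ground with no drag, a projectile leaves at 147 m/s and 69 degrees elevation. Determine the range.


R = v0^2 * sin(2*theta) / g = 147^2 * sin(2*69°) / 9.81 = 1474 m

1474 m


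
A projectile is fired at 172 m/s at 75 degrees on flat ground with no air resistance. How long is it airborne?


T = 2*v0*sin(theta)/g = 2*172*sin(75°)/9.81 = 33.87 s

33.87 s


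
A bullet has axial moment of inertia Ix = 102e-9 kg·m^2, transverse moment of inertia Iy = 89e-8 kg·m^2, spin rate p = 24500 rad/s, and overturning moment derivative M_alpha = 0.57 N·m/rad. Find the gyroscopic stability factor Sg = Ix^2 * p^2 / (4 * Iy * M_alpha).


Sg = Ix^2 * p^2 / (4 * Iy * M_alpha) = (102e-9)^2 * 24500^2 / (4 * 89e-8 * 0.57) = 3.078

3.078


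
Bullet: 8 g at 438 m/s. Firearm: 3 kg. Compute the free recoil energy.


v_r = m_p*v_p/m_gun = 0.008*438/3 = 1.168 m/s, E_r = 0.5*m_gun*v_r^2 = 0.5*3*1.168^2 = 2.046 J

2.046 J


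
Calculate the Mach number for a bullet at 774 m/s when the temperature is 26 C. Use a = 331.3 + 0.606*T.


a = 331.3 + 0.606*(26) = 347.056 m/s
M = v/a = 774/347.056 = 2.23

2.23


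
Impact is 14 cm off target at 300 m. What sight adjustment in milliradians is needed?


1 mrad subtends 1 cm per 10 m of range, so adj = error_cm / (dist_m / 10) = 14 / (300/10) = 0.4667 mrad

0.4667 mrad


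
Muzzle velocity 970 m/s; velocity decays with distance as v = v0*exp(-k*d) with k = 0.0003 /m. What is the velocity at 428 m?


v = v0*exp(-k*d) = 970*exp(-0.0003*428) = 853.1 m/s

853.1 m/s


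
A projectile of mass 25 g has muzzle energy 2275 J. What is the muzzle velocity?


v = sqrt(2*E/m) = sqrt(2*2275/0.025) = 426.6 m/s

426.6 m/s


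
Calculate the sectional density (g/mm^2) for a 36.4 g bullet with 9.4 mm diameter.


SD = m/d^2 = 36.4/9.4^2 = 0.412 g/mm^2

0.412 g/mm^2


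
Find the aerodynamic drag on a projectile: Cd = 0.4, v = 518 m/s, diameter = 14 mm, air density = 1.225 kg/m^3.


A = pi*(d/2)^2 = pi*(14/2000)^2 = 1.53938e-04 m^2
Fd = 0.5*Cd*rho*A*v^2 = 0.5*0.4*1.225*1.53938e-04*518^2 = 10.12 N

10.12 N


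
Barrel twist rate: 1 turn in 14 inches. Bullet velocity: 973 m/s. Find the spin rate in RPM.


twist_m = 14*0.0254 = 0.3556 m
spin = v/twist = 973/0.3556 = 2736.22 rev/s
RPM = spin*60 = 2736.22*60 ≈ 164173 RPM

164173 RPM


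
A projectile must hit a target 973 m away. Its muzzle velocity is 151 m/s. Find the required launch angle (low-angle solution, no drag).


sin(2*theta) = R*g/v0^2 = 973*9.81/151^2 = 0.418628, theta = arcsin(0.418628)/2 = 12.37°

12.37 degrees


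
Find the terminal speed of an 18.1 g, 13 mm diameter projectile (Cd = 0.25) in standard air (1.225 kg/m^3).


A = pi*(d/2)^2 = pi*(13/2000)^2 = 1.32732e-04 m^2
vt = sqrt(2mg/(Cd*rho*A)) = sqrt(2*0.0181*9.81/(0.25 * 1.225 * 1.32732e-04)) = 93.47 m/s

93.47 m/s


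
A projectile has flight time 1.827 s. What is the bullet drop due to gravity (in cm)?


drop = 0.5*g*t^2 = 0.5*9.81*1.827^2 = 16.3725 m ≈ 1637 cm

1637 cm


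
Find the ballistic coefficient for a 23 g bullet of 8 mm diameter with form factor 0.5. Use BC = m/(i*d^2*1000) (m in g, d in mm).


BC = m/(i*d^2*1000) = 23/(0.5 * 8^2 * 1000) = 0.0007187

0.0007187


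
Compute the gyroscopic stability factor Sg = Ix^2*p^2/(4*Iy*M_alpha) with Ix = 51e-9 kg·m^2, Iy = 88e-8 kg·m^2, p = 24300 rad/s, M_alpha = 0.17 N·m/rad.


Sg = Ix^2 * p^2 / (4 * Iy * M_alpha) = (51e-9)^2 * 24300^2 / (4 * 88e-8 * 0.17) = 2.567

2.567


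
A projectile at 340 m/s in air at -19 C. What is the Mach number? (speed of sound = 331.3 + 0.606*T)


a = 331.3 + 0.606*(-19) = 319.786 m/s
M = v/a = 340/319.786 = 1.063

1.063


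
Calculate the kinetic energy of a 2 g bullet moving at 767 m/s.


E = 0.5*m*v^2 = 0.5*0.002*767^2 = 588.3 J

588.3 J


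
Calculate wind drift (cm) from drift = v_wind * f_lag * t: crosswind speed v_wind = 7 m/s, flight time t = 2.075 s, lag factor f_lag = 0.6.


drift = v_wind * lag * t = 7 * 0.6 * 2.075 = 8.715 m ≈ 871.5 cm

871.5 cm


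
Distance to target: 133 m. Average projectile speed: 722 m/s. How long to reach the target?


t = d/v = 133/722 = 0.1842 s

0.1842 s


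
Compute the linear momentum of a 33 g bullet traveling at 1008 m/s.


p = m*v = 0.033*1008 = 33.26 kg·m/s

33.26 kg·m/s


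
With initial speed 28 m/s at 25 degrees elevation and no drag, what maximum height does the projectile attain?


H = (v0*sin(theta))^2 / (2g) = (28*sin(25°))^2 / (2*9.81) = 7.137 m

7.137 m


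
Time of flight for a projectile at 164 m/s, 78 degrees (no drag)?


T = 2*v0*sin(theta)/g = 2*164*sin(78°)/9.81 = 32.7 s

32.7 s


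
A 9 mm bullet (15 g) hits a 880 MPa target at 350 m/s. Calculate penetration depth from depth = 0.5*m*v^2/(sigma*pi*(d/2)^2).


A = pi*(d/2)^2 = pi*(9/2)^2 = 63.6173 mm^2
E = 0.5*m*v^2 = 0.5*0.015*350^2 = 918.75 J
depth = E/(sigma*A) = 918.75 J / (880 MPa * 63.6173 mm^2) = 918.75/(880 * 63.6173) m = 0.0164112 m ≈ 16.41 mm

16.41 mm


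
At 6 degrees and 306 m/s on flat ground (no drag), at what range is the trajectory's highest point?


R = v0^2*sin(2*theta)/g = 306^2*sin(2*6°)/9.81 = 1984.51 m
apex_dist = R/2 = 1984.51/2 = 992.3 m

992.3 m


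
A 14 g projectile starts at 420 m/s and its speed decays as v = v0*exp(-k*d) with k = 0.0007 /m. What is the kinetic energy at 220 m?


v = v0*exp(-k*d) = 420*exp(-0.0007*220) = 360.054 m/s
E = 0.5*m*v^2 = 0.5*0.014*360.054^2 = 907.5 J

907.5 J


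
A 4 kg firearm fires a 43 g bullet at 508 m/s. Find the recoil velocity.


v_recoil = m_p * v_p / m_gun = 0.043 * 508 / 4 = 5.461 m/s

5.461 m/s


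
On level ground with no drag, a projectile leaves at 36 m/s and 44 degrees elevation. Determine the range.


R = v0^2 * sin(2*theta) / g = 36^2 * sin(2*44°) / 9.81 = 132 m

132 m


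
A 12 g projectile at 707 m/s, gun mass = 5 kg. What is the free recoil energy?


v_r = m_p*v_p/m_gun = 0.012*707/5 = 1.6968 m/s, E_r = 0.5*m_gun*v_r^2 = 0.5*5*1.6968^2 = 7.198 J

7.198 J


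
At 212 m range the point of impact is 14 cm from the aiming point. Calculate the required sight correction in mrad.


1 mrad subtends 1 cm per 10 m of range, so adj = error_cm / (dist_m / 10) = 14 / (212/10) = 0.6604 mrad

0.6604 mrad


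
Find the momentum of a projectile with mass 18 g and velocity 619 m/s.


p = m*v = 0.018*619 = 11.14 kg·m/s

11.14 kg·m/s


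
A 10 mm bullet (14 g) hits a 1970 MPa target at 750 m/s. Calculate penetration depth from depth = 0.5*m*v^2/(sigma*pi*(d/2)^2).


A = pi*(d/2)^2 = pi*(10/2)^2 = 78.5398 mm^2
E = 0.5*m*v^2 = 0.5*0.014*750^2 = 3937.5 J
depth = E/(sigma*A) = 3937.5 J / (1970 MPa * 78.5398 mm^2) = 3937.5/(1970 * 78.5398) m = 0.0254486 m ≈ 25.45 mm

25.45 mm


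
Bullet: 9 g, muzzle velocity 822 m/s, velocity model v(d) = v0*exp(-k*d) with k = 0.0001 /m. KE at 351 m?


v = v0*exp(-k*d) = 822*exp(-0.0001*351) = 793.648 m/s
E = 0.5*m*v^2 = 0.5*0.009*793.648^2 = 2834 J

2834 J


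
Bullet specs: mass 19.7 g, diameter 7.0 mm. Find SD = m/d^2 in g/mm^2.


SD = m/d^2 = 19.7/7.0^2 = 0.402 g/mm^2

0.402 g/mm^2


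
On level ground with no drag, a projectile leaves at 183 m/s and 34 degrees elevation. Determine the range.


R = v0^2 * sin(2*theta) / g = 183^2 * sin(2*34°) / 9.81 = 3165 m

3165 m


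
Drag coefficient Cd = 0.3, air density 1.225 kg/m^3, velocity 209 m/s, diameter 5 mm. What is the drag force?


A = pi*(d/2)^2 = pi*(5/2000)^2 = 1.96350e-05 m^2
Fd = 0.5*Cd*rho*A*v^2 = 0.5*0.3*1.225*1.96350e-05*209^2 = 0.1576 N

0.1576 N


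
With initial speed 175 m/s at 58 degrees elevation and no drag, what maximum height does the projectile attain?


H = (v0*sin(theta))^2 / (2g) = (175*sin(58°))^2 / (2*9.81) = 1123 m

1123 m


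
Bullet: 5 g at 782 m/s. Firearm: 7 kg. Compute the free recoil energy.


v_r = m_p*v_p/m_gun = 0.005*782/7 = 0.558571 m/s, E_r = 0.5*m_gun*v_r^2 = 0.5*7*0.558571^2 = 1.092 J

1.092 J


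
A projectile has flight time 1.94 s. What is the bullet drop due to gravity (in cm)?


drop = 0.5*g*t^2 = 0.5*9.81*1.94^2 = 18.4605 m ≈ 1846 cm

1846 cm


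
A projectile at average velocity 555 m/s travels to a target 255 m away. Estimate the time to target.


t = d/v = 255/555 = 0.4595 s

0.4595 s


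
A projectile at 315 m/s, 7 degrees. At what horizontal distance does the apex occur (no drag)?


R = v0^2*sin(2*theta)/g = 315^2*sin(2*7°)/9.81 = 2446.96 m
apex_dist = R/2 = 2446.96/2 = 1223 m

1223 m


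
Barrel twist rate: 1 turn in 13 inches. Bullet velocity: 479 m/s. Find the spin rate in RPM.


twist_m = 13*0.0254 = 0.3302 m
spin = v/twist = 479/0.3302 = 1450.636 rev/s
RPM = spin*60 = 1450.636*60 ≈ 87038 RPM

87038 RPM


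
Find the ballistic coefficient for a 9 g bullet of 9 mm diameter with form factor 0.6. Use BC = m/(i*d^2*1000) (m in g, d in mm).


BC = m/(i*d^2*1000) = 9/(0.6 * 9^2 * 1000) = 0.0001852

0.0001852


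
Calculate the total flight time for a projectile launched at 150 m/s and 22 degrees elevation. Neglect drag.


T = 2*v0*sin(theta)/g = 2*150*sin(22°)/9.81 = 11.46 s

11.46 s


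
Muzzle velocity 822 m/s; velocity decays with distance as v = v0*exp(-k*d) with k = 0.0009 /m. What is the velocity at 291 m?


v = v0*exp(-k*d) = 822*exp(-0.0009*291) = 632.6 m/s

632.6 m/s


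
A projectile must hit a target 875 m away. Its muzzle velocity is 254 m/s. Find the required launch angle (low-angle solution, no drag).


sin(2*theta) = R*g/v0^2 = 875*9.81/254^2 = 0.133048, theta = arcsin(0.133048)/2 = 3.823°

3.823 degrees


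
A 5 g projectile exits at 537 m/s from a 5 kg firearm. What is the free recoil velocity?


v_recoil = m_p * v_p / m_gun = 0.005 * 537 / 5 = 0.537 m/s

0.537 m/s


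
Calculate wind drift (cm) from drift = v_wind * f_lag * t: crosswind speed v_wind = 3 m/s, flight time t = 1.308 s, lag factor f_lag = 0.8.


drift = v_wind * lag * t = 3 * 0.8 * 1.308 = 3.1392 m ≈ 313.9 cm

313.9 cm


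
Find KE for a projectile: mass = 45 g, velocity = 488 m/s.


E = 0.5*m*v^2 = 0.5*0.045*488^2 = 5358 J

5358 J


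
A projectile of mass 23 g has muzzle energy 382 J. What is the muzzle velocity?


v = sqrt(2*E/m) = sqrt(2*382/0.023) = 182.3 m/s

182.3 m/s


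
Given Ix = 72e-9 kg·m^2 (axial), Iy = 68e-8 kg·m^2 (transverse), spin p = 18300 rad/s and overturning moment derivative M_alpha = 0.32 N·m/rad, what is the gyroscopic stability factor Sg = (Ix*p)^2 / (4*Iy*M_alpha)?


Sg = Ix^2 * p^2 / (4 * Iy * M_alpha) = (72e-9)^2 * 18300^2 / (4 * 68e-8 * 0.32) = 1.995

1.995


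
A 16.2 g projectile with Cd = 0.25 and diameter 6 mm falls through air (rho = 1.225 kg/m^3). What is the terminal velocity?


A = pi*(d/2)^2 = pi*(6/2000)^2 = 2.82743e-05 m^2
vt = sqrt(2mg/(Cd*rho*A)) = sqrt(2*0.0162*9.81/(0.25 * 1.225 * 2.82743e-05)) = 191.6 m/s

191.6 m/s


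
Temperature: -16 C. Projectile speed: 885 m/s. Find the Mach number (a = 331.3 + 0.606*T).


a = 331.3 + 0.606*(-16) = 321.604 m/s
M = v/a = 885/321.604 = 2.752

2.752


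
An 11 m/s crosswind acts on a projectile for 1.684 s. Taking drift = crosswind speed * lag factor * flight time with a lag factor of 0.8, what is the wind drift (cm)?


drift = v_wind * lag * t = 11 * 0.8 * 1.684 = 14.8192 m ≈ 1482 cm

1482 cm


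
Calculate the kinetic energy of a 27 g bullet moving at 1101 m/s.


E = 0.5*m*v^2 = 0.5*0.027*1101^2 = 16365 J

16365 J


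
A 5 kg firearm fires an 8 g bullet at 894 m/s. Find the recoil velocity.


v_recoil = m_p * v_p / m_gun = 0.008 * 894 / 5 = 1.43 m/s

1.43 m/s


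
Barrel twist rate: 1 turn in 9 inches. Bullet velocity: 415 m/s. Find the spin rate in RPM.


twist_m = 9*0.0254 = 0.2286 m
spin = v/twist = 415/0.2286 = 1815.398 rev/s
RPM = spin*60 = 1815.398*60 ≈ 108924 RPM

108924 RPM


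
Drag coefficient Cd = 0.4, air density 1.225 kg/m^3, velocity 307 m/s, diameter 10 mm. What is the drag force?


A = pi*(d/2)^2 = pi*(10/2000)^2 = 7.85398e-05 m^2
Fd = 0.5*Cd*rho*A*v^2 = 0.5*0.4*1.225*7.85398e-05*307^2 = 1.814 N

1.814 N


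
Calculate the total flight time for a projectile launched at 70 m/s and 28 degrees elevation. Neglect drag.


T = 2*v0*sin(theta)/g = 2*70*sin(28°)/9.81 = 6.7 s

6.7 s


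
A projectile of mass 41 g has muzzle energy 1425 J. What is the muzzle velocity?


v = sqrt(2*E/m) = sqrt(2*1425/0.041) = 263.7 m/s

263.7 m/s


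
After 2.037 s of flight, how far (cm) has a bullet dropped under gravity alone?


drop = 0.5*g*t^2 = 0.5*9.81*2.037^2 = 20.3527 m ≈ 2035 cm

2035 cm


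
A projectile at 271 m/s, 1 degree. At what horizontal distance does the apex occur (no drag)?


R = v0^2*sin(2*theta)/g = 271^2*sin(2*1°)/9.81 = 261.27 m
apex_dist = R/2 = 261.27/2 = 130.6 m

130.6 m


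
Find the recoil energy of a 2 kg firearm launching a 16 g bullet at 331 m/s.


v_r = m_p*v_p/m_gun = 0.016*331/2 = 2.648 m/s, E_r = 0.5*m_gun*v_r^2 = 0.5*2*2.648^2 = 7.012 J

7.012 J


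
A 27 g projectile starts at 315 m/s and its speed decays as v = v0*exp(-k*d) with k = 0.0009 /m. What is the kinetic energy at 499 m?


v = v0*exp(-k*d) = 315*exp(-0.0009*499) = 201.034 m/s
E = 0.5*m*v^2 = 0.5*0.027*201.034^2 = 545.6 J

545.6 J


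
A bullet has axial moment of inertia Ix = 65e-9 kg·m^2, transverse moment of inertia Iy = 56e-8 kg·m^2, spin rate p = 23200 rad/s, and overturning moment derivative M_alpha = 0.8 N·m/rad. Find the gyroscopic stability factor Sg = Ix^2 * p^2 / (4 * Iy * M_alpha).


Sg = Ix^2 * p^2 / (4 * Iy * M_alpha) = (65e-9)^2 * 23200^2 / (4 * 56e-8 * 0.8) = 1.269

1.269


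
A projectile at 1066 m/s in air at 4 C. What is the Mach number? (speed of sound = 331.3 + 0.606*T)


a = 331.3 + 0.606*(4) = 333.724 m/s
M = v/a = 1066/333.724 = 3.194

3.194


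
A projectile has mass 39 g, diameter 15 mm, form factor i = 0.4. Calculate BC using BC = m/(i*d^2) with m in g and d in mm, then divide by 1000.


BC = m/(i*d^2*1000) = 39/(0.4 * 15^2 * 1000) = 0.0004333

0.0004333


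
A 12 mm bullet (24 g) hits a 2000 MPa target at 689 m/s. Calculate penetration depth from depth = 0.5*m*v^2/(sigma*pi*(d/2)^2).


A = pi*(d/2)^2 = pi*(12/2)^2 = 113.097 mm^2
E = 0.5*m*v^2 = 0.5*0.024*689^2 = 5696.65 J
depth = E/(sigma*A) = 5696.65 J / (2000 MPa * 113.097 mm^2) = 5696.65/(2000 * 113.097) m = 0.0251847 m ≈ 25.18 mm

25.18 mm


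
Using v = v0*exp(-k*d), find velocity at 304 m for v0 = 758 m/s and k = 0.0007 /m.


v = v0*exp(-k*d) = 758*exp(-0.0007*304) = 612.7 m/s

612.7 m/s


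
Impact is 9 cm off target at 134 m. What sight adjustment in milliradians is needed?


1 mrad subtends 1 cm per 10 m of range, so adj = error_cm / (dist_m / 10) = 9 / (134/10) = 0.6716 mrad

0.6716 mrad


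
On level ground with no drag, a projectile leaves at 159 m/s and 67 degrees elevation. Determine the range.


R = v0^2 * sin(2*theta) / g = 159^2 * sin(2*67°) / 9.81 = 1854 m

1854 m


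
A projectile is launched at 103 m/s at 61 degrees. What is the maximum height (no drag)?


H = (v0*sin(theta))^2 / (2g) = (103*sin(61°))^2 / (2*9.81) = 413.6 m

413.6 m


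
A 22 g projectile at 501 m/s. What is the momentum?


p = m*v = 0.022*501 = 11.02 kg·m/s

11.02 kg·m/s


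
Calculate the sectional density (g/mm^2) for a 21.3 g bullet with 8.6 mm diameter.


SD = m/d^2 = 21.3/8.6^2 = 0.288 g/mm^2

0.288 g/mm^2


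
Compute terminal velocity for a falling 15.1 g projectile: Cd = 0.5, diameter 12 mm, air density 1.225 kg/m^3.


A = pi*(d/2)^2 = pi*(12/2000)^2 = 1.13097e-04 m^2
vt = sqrt(2mg/(Cd*rho*A)) = sqrt(2*0.0151*9.81/(0.5 * 1.225 * 1.13097e-04)) = 65.4 m/s

65.4 m/s


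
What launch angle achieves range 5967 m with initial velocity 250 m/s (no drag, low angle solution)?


sin(2*theta) = R*g/v0^2 = 5967*9.81/250^2 = 0.93658, theta = arcsin(0.93658)/2 = 34.74°

34.74 degrees


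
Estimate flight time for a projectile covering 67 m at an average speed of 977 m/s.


t = d/v = 67/977 = 0.06858 s

0.06858 s


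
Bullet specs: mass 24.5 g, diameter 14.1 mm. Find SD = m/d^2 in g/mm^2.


SD = m/d^2 = 24.5/14.1^2 = 0.1232 g/mm^2

0.1232 g/mm^2


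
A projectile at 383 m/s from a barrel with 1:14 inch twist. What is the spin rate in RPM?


twist_m = 14*0.0254 = 0.3556 m
spin = v/twist = 383/0.3556 = 1077.053 rev/s
RPM = spin*60 = 1077.053*60 ≈ 64623 RPM

64623 RPM


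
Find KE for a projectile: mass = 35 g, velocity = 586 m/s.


E = 0.5*m*v^2 = 0.5*0.035*586^2 = 6009 J

6009 J


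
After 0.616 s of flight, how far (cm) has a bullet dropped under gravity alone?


drop = 0.5*g*t^2 = 0.5*9.81*0.616^2 = 1.86123 m ≈ 186.1 cm

186.1 cm


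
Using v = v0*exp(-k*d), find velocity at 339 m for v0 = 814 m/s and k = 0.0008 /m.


v = v0*exp(-k*d) = 814*exp(-0.0008*339) = 620.6 m/s

620.6 m/s


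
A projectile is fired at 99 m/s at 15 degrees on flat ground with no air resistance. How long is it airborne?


T = 2*v0*sin(theta)/g = 2*99*sin(15°)/9.81 = 5.224 s

5.224 s


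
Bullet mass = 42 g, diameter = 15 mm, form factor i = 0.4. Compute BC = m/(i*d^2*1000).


BC = m/(i*d^2*1000) = 42/(0.4 * 15^2 * 1000) = 0.0004667

0.0004667


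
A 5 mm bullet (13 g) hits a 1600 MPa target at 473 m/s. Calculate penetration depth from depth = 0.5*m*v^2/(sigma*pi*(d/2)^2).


A = pi*(d/2)^2 = pi*(5/2)^2 = 19.635 mm^2
E = 0.5*m*v^2 = 0.5*0.013*473^2 = 1454.24 J
depth = E/(sigma*A) = 1454.24 J / (1600 MPa * 19.635 mm^2) = 1454.24/(1600 * 19.635) m = 0.0462898 m ≈ 46.29 mm

46.29 mm


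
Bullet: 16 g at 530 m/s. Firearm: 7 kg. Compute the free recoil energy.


v_r = m_p*v_p/m_gun = 0.016*530/7 = 1.21143 m/s, E_r = 0.5*m_gun*v_r^2 = 0.5*7*1.21143^2 = 5.136 J

5.136 J


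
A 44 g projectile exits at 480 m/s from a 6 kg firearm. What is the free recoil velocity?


v_recoil = m_p * v_p / m_gun = 0.044 * 480 / 6 = 3.52 m/s

3.52 m/s


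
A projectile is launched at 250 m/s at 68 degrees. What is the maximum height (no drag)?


H = (v0*sin(theta))^2 / (2g) = (250*sin(68°))^2 / (2*9.81) = 2738 m

2738 m


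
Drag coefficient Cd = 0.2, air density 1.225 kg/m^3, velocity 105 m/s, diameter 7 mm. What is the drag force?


A = pi*(d/2)^2 = pi*(7/2000)^2 = 3.84845e-05 m^2
Fd = 0.5*Cd*rho*A*v^2 = 0.5*0.2*1.225*3.84845e-05*105^2 = 0.05198 N

0.05198 N


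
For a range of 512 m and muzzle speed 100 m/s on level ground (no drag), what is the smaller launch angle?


sin(2*theta) = R*g/v0^2 = 512*9.81/100^2 = 0.502272, theta = arcsin(0.502272)/2 = 15.08°

15.08 degrees


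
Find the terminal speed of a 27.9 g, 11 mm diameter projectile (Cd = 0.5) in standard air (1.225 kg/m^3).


A = pi*(d/2)^2 = pi*(11/2000)^2 = 9.50332e-05 m^2
vt = sqrt(2mg/(Cd*rho*A)) = sqrt(2*0.0279*9.81/(0.5 * 1.225 * 9.50332e-05)) = 96.98 m/s

96.98 m/s


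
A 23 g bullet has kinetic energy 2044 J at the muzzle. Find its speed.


v = sqrt(2*E/m) = sqrt(2*2044/0.023) = 421.6 m/s

421.6 m/s


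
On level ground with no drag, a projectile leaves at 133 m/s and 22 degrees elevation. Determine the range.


R = v0^2 * sin(2*theta) / g = 133^2 * sin(2*22°) / 9.81 = 1253 m

1253 m


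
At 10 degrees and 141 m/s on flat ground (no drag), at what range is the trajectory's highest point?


R = v0^2*sin(2*theta)/g = 141^2*sin(2*10°)/9.81 = 693.14 m
apex_dist = R/2 = 693.14/2 = 346.6 m

346.6 m


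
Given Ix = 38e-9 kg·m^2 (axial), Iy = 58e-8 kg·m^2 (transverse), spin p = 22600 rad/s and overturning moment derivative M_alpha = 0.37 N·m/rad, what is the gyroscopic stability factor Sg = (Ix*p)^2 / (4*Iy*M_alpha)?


Sg = Ix^2 * p^2 / (4 * Iy * M_alpha) = (38e-9)^2 * 22600^2 / (4 * 58e-8 * 0.37) = 0.8592

0.8592


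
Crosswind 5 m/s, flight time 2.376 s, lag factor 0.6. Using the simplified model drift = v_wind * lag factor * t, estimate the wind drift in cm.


drift = v_wind * lag * t = 5 * 0.6 * 2.376 = 7.128 m ≈ 712.8 cm

712.8 cm


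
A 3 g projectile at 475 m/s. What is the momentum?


p = m*v = 0.003*475 = 1.425 kg·m/s

1.425 kg·m/s


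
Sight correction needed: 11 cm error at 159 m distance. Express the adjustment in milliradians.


1 mrad subtends 1 cm per 10 m of range, so adj = error_cm / (dist_m / 10) = 11 / (159/10) = 0.6918 mrad

0.6918 mrad


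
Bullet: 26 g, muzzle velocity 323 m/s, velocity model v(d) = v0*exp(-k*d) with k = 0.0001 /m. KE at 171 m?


v = v0*exp(-k*d) = 323*exp(-0.0001*171) = 317.524 m/s
E = 0.5*m*v^2 = 0.5*0.026*317.524^2 = 1311 J

1311 J


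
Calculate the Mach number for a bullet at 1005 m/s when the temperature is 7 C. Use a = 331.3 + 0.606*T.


a = 331.3 + 0.606*(7) = 335.542 m/s
M = v/a = 1005/335.542 = 2.995

2.995
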